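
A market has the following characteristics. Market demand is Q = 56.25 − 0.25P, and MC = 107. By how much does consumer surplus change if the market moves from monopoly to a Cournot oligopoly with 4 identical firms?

Inverting demand: P = 225 − 4Q.
A monopolist chooses Q where MR = MC. MR = 225 − 8Q; setting this equal to 107 gives Q = 14.75 and P = 166.
CS = ½·(225 − 166)·14.75 = 435.125.
With 4 symmetric Cournot firms, each firm's FOC gives 225 − 20q = 107, so q = 5.9, Q = 4·5.9 = 23.6, and P = 130.6.
CS = ½·(225 − 130.6)·23.6 = 1113.92.
Change in consumer surplus: 1113.92 − 435.125 = 678.795.

Consumer surplus rises by 678.795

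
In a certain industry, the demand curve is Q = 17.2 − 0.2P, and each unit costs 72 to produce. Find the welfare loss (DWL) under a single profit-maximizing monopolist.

DWL = 4.9

Inverting demand: P = 86 − 5Q.
Perfect competition: P = MC = 72, so 86 − 5Q = 72 and Q = 2.8.
The monopolist equates marginal revenue to marginal cost: 86 − 10Q = 72, so Q = 1.4. From demand, P = 79.
DWL is the triangle between Q = 1.4 and Q = 2.8: ½·(2.8 − 1.4)·(79 − 72) = 4.9.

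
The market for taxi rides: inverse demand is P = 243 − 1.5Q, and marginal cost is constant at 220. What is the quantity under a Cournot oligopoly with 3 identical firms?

With 3 symmetric Cournot firms, each firm's FOC gives 243 − 6q = 220, so q = 23/6, Q = 3·23/6 = 11.5, and P = 225.75.

Q = 11.5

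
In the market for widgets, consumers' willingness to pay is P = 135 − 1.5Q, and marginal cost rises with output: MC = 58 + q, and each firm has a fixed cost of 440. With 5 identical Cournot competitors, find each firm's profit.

π_i = −321.42

Cournot with 5 identical firms: the symmetric best-response condition is 135 − 9q = 58 + q. Each firm produces q = 7.7, total output Q = 38.5, price P = 77.25.
Each firm's profit = 77.25·7.7 − (58·7.7 + ½·1·7.7²) − 440 = −321.42.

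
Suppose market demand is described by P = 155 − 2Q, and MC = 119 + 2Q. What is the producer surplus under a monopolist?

The monopolist equates marginal revenue to marginal cost: 155 − 4Q = 119 + 2Q, so Q = 6. From demand, P = 143.
PS = P·Q − VC(Q) = 143·6 − (119·6 + ½·2·6²) = 108.

PS = 108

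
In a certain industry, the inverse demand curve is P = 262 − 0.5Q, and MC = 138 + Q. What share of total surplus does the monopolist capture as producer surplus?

The monopolist equates marginal revenue to marginal cost: 262 − Q = 138 + Q, so Q = 62. From demand, P = 231.
CS = ½·(262 − 231)·62 = 961.
PS = P·Q − VC(Q) = 231·62 − (138·62 + ½·1·62²) = 3844.
Share captured = PS/TS = 3844/4805 = 0.8.

PS/TS = 0.8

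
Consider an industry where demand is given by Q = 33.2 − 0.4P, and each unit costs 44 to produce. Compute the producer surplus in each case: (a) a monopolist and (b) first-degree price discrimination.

Inverting demand: P = 83 − 2.5Q.
Monopoly sets MR = MC: 83 − 5Q = 44 ⇒ Q = 7.8, P = 83 − 2.5·7.8 = 63.5.
PS = (63.5 − 44)·7.8 = 152.1.
A perfectly discriminating monopolist sells every unit with P(Q) ≥ MC(Q), so output equals the competitive quantity Q = 15.6. Each buyer pays their reservation price, so CS = 0 and the firm captures all surplus.
PS = ½·(83 − 44)·15.6 = 304.2.

Monopoly: PS = 152.1; Perfect PD: PS = 304.2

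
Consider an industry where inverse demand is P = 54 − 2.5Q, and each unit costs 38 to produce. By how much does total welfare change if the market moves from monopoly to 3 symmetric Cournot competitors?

A monopolist chooses Q where MR = MC. MR = 54 − 5Q; setting this equal to 38 gives Q = 3.2 and P = 46.
CS = ½·(54 − 46)·3.2 = 12.8; PS = (46 − 38)·3.2 = 25.6; TS = 38.4.
With 3 symmetric Cournot firms, each firm's FOC gives 54 − 10q = 38, so q = 1.6, Q = 3·1.6 = 4.8, and P = 42.
CS = ½·(54 − 42)·4.8 = 28.8; PS = (42 − 38)·4.8 = 19.2; TS = 48.
Change in total welfare: 48 − 38.4 = 9.6.

Total welfare rises by 9.6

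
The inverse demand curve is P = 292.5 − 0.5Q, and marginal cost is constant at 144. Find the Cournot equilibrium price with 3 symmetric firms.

P = 181.125

In a 3-firm Cournot equilibrium, symmetry and the first-order condition give q = (292.5 − 144)/(2) = 74.25. So Q = 222.75 and P = 181.125.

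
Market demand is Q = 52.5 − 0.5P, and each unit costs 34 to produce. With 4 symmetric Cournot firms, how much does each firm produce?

q_i = 7.1

Inverting demand: P = 105 − 2Q.
Cournot with 4 identical firms: the symmetric best-response condition is 105 − 10q = 34. Each firm produces q = 7.1, total output Q = 28.4, price P = 48.2.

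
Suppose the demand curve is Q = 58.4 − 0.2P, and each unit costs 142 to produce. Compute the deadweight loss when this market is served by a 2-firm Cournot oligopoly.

Inverting demand: P = 292 − 5Q.
Competitive firms price at marginal cost: P = 142, giving Q = 30.
With 2 symmetric Cournot firms, each firm's FOC gives 292 − 15q = 142, so q = 10, Q = 2·10 = 20, and P = 192.
DWL is the triangle between Q = 20 and Q = 30: ½·(30 − 20)·(192 − 142) = 250.

DWL = 250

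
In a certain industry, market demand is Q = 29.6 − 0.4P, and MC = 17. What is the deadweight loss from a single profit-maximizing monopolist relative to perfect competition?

Inverting demand: P = 74 − 2.5Q.
Competitive firms price at marginal cost: P = 17, giving Q = 22.8.
A monopolist chooses Q where MR = MC. MR = 74 − 5Q; setting this equal to 17 gives Q = 11.4 and P = 45.5.
DWL is the triangle between Q = 11.4 and Q = 22.8: ½·(22.8 − 11.4)·(45.5 − 17) = 162.45.

DWL = 162.45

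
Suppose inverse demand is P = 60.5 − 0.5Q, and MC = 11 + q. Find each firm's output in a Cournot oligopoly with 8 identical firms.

In a 8-firm Cournot equilibrium, symmetry and the first-order condition give q = (60.5 − 11)/(5.5) = 9. So Q = 72 and P = 24.5.

q_i = 9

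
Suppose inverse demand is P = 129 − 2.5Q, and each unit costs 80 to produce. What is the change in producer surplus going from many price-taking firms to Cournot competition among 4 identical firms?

Under competition P = MC = 80, so Q = (129 − 80)/2.5 = 19.6.
PS = (80 − 80)·19.6 = 0.
In a 4-firm Cournot equilibrium, symmetry and the first-order condition give q = (129 − 80)/(12.5) = 3.92. So Q = 15.68 and P = 89.8.
PS = (89.8 − 80)·15.68 = 153.664.
Change in producer surplus: 153.664 − 0 = 153.664.

PS rises by 153.664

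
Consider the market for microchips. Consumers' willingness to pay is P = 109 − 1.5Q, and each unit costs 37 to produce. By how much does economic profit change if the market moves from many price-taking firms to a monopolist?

Perfect competition: P = MC = 37, so 109 − 1.5Q = 37 and Q = 48.
Profit = (37 − 37)·48 = 0.
The monopolist equates marginal revenue to marginal cost: 109 − 3Q = 37, so Q = 24. From demand, P = 73.
Profit = (73 − 37)·24 = 864.
Change in economic profit: 864 − 0 = 864.

π rises by 864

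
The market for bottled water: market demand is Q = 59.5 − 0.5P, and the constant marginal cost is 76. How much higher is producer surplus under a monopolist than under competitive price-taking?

Inverting demand: P = 119 − 2Q.
Perfect competition: P = MC = 76, so 119 − 2Q = 76 and Q = 21.5.
PS = (76 − 76)·21.5 = 0.
A monopolist chooses Q where MR = MC. MR = 119 − 4Q; setting this equal to 76 gives Q = 10.75 and P = 97.5.
PS = (97.5 − 76)·10.75 = 231.125.
Change in producer surplus: 231.125 − 0 = 231.125.

PS rises by 231.125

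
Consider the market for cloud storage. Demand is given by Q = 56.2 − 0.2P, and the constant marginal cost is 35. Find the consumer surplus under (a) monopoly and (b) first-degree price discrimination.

Inverting demand: P = 281 − 5Q.
The monopolist equates marginal revenue to marginal cost: 281 − 10Q = 35, so Q = 24.6. From demand, P = 158.
CS = ½·(281 − 158)·24.6 = 1512.9.
With perfect price discrimination, output is the efficient level Q = 49.2 (where demand meets MC), but every buyer pays their willingness to pay: CS = 0 and PS = total surplus.
CS = 0.

Monopoly: CS = 1512.9; Perfect PD: CS = 0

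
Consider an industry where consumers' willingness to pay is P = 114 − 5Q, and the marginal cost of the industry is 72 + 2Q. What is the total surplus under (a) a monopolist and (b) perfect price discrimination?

A monopolist chooses Q where MR = MC. MR = 114 − 10Q; setting this equal to 72 + 2Q gives Q = 3.5 and P = 96.5.
CS = ½·(114 − 96.5)·3.5 = 30.625; PS = (96.5·3.5 − 72·3.5 − ½·2·3.5²) = 73.5; TS = 104.125.
Under first-degree price discrimination the firm charges each unit its demand price and produces up to where P = MC, i.e. Q = 6. Consumer surplus is zero; producer surplus equals total surplus.
TS = 126 (equal to competitive TS).

Monopoly: TS = 104.125; Perfect PD: TS = 126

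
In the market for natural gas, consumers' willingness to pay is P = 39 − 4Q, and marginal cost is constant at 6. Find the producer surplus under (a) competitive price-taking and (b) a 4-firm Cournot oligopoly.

Under competition P = MC = 6, so Q = (39 − 6)/4 = 8.25.
PS = (6 − 6)·8.25 = 0.
In a 4-firm Cournot equilibrium, symmetry and the first-order condition give q = (39 − 6)/(20) = 1.65. So Q = 6.6 and P = 12.6.
PS = (12.6 − 6)·6.6 = 43.56.

Competition: PS = 0; Cournot: PS = 43.56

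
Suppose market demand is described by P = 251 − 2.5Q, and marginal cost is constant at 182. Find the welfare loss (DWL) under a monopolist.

Perfect competition: P = MC = 182, so 251 − 2.5Q = 182 and Q = 27.6.
Monopoly sets MR = MC: 251 − 5Q = 182 ⇒ Q = 13.8, P = 251 − 2.5·13.8 = 216.5.
DWL is the triangle between Q = 13.8 and Q = 27.6: ½·(27.6 − 13.8)·(216.5 − 182) = 238.05.

DWL = 238.05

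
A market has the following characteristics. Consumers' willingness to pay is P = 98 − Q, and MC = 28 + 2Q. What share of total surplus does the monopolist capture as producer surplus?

PS/TS = 0.8

The monopolist equates marginal revenue to marginal cost: 98 − 2Q = 28 + 2Q, so Q = 17.5. From demand, P = 80.5.
CS = ½·(98 − 80.5)·17.5 = 153.125.
PS = P·Q − VC(Q) = 80.5·17.5 − (28·17.5 + ½·2·17.5²) = 612.5.
Share captured = PS/TS = 612.5/765.625 = 0.8.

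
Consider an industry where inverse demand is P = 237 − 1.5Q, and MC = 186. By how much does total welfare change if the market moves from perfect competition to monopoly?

Total welfare falls by 216.75

Perfect competition: P = MC = 186, so 237 − 1.5Q = 186 and Q = 34.
CS = ½·(237 − 186)·34 = 867; PS = (186 − 186)·34 = 0; TS = 867.
A monopolist chooses Q where MR = MC. MR = 237 − 3Q; setting this equal to 186 gives Q = 17 and P = 211.5.
CS = ½·(237 − 211.5)·17 = 216.75; PS = (211.5 − 186)·17 = 433.5; TS = 650.25.
Change in total welfare: 650.25 − 867 = −216.75.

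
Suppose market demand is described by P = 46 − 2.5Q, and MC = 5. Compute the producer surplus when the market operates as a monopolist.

A monopolist chooses Q where MR = MC. MR = 46 − 5Q; setting this equal to 5 gives Q = 8.2 and P = 25.5.
PS = (25.5 − 5)·8.2 = 168.1.

PS = 168.1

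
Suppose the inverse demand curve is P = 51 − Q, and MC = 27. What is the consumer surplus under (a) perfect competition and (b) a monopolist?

Under competition P = MC = 27, so Q = (51 − 27)/1 = 24.
CS = ½·(51 − 27)·24 = 288.
A monopolist chooses Q where MR = MC. MR = 51 − 2Q; setting this equal to 27 gives Q = 12 and P = 39.
CS = ½·(51 − 39)·12 = 72.

Competition: CS = 288; Monopoly: CS = 72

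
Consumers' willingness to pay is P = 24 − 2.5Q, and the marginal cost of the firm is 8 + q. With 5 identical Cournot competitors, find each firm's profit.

In a 5-firm Cournot equilibrium, symmetry and the first-order condition give q = (24 − 8)/(16) = 1. So Q = 5 and P = 11.5.
Each firm's profit = 11.5·1 − (8·1 + ½·1·1²) = 3.

π_i = 3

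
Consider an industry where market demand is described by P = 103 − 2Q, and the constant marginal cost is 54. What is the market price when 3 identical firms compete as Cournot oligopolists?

With 3 symmetric Cournot firms, each firm's FOC gives 103 − 8q = 54, so q = 6.125, Q = 3·6.125 = 18.375, and P = 66.25.

P = 66.25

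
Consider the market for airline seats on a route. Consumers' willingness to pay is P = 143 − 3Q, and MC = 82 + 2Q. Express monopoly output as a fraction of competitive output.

The monopolist equates marginal revenue to marginal cost: 143 − 6Q = 82 + 2Q, so Q = 7.625. From demand, P = 120.125.
Under competition P = MC: 143 − 3Q = 82 + 2Q ⇒ Q = 12.2, P = 106.4.
Ratio Q_m/Q_c = 7.625/12.2 = 0.625.

Q_m/Q_c = 0.625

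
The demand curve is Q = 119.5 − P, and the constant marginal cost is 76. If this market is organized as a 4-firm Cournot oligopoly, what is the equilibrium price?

P = 84.7

Inverting demand: P = 119.5 − Q.
In a 4-firm Cournot equilibrium, symmetry and the first-order condition give q = (119.5 − 76)/(5) = 8.7. So Q = 34.8 and P = 84.7.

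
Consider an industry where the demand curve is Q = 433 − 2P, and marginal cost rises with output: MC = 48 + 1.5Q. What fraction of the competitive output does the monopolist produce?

Q_m/Q_c = 0.8

Inverting demand: P = 216.5 − 0.5Q.
A monopolist chooses Q where MR = MC. MR = 216.5 − Q; setting this equal to 48 + 1.5Q gives Q = 67.4 and P = 182.8.
Competitive equilibrium sets price equal to marginal cost: 216.5 − 0.5Q = 48 + 1.5Q, so Q = 84.25 and P = 174.375.
Ratio Q_m/Q_c = 67.4/84.25 = 0.8.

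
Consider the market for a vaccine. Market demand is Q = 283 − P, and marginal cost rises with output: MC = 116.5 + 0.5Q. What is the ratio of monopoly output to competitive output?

Inverting demand: P = 283 − Q.
The monopolist equates marginal revenue to marginal cost: 283 − 2Q = 116.5 + 0.5Q, so Q = 66.6. From demand, P = 216.4.
Under competition P = MC: 283 − Q = 116.5 + 0.5Q ⇒ Q = 111, P = 172.
Ratio Q_m/Q_c = 66.6/111 = 0.6.

Q_m/Q_c = 0.6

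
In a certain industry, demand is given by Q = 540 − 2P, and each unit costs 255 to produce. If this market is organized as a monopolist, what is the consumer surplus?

Inverting demand: P = 270 − 0.5Q.
The monopolist equates marginal revenue to marginal cost: 270 − Q = 255, so Q = 15. From demand, P = 262.5.
CS = ½·(270 − 262.5)·15 = 56.25.

CS = 56.25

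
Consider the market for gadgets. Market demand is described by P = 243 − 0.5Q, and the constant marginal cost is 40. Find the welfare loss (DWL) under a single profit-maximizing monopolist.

DWL = 10302.25

Competitive firms price at marginal cost: P = 40, giving Q = 406.
The monopolist equates marginal revenue to marginal cost: 243 − Q = 40, so Q = 203. From demand, P = 141.5.
DWL is the triangle between Q = 203 and Q = 406: ½·(406 − 203)·(141.5 − 40) = 10302.25.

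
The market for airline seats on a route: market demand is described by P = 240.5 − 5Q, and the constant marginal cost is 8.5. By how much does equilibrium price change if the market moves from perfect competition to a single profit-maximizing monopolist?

Equilibrium price rises by 116

Perfect competition: P = MC = 8.5, so 240.5 − 5Q = 8.5 and Q = 46.4.
The monopolist equates marginal revenue to marginal cost: 240.5 − 10Q = 8.5, so Q = 23.2. From demand, P = 124.5.
Change in equilibrium price: 124.5 − 8.5 = 116.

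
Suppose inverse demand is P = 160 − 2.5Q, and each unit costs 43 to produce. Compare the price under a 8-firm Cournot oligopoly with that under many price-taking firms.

Cournot: P = 56; Competition: P = 43

In a 8-firm Cournot equilibrium, symmetry and the first-order condition give q = (160 − 43)/(22.5) = 5.2. So Q = 41.6 and P = 56.
Perfect competition: P = MC = 43, so 160 − 2.5Q = 43 and Q = 46.8.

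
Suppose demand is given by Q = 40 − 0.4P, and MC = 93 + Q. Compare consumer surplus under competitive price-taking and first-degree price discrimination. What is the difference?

Inverting demand: P = 100 − 2.5Q.
Competitive equilibrium sets price equal to marginal cost: 100 − 2.5Q = 93 + Q, so Q = 2 and P = 95.
CS = ½·(100 − 95)·2 = 5.
A perfectly discriminating monopolist sells every unit with P(Q) ≥ MC(Q), so output equals the competitive quantity Q = 2. Each buyer pays their reservation price, so CS = 0 and the firm captures all surplus.
CS = 0.
Change in consumer surplus: 0 − 5 = −5.

CS falls by 5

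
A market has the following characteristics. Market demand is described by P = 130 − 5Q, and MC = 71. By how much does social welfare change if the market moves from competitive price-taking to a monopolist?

Social welfare falls by 87.025

Under competition P = MC = 71, so Q = (130 − 71)/5 = 11.8.
CS = ½·(130 − 71)·11.8 = 348.1; PS = (71 − 71)·11.8 = 0; TS = 348.1.
A monopolist chooses Q where MR = MC. MR = 130 − 10Q; setting this equal to 71 gives Q = 5.9 and P = 100.5.
CS = ½·(130 − 100.5)·5.9 = 87.025; PS = (100.5 − 71)·5.9 = 174.05; TS = 261.075.
Change in social welfare: 261.075 − 348.1 = −87.025.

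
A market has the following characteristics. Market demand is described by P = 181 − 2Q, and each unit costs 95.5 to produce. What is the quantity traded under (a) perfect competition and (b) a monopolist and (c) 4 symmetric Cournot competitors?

Perfect competition: P = MC = 95.5, so 181 − 2Q = 95.5 and Q = 42.75.
A monopolist chooses Q where MR = MC. MR = 181 − 4Q; setting this equal to 95.5 gives Q = 21.375 and P = 138.25.
With 4 symmetric Cournot firms, each firm's FOC gives 181 − 10q = 95.5, so q = 8.55, Q = 4·8.55 = 34.2, and P = 112.6.

Competition: Q = 42.75; Monopoly: Q = 21.375; Cournot: Q = 34.2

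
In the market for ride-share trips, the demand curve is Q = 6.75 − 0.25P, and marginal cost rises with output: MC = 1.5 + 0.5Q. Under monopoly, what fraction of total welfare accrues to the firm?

PS/TS = 0.68

Inverting demand: P = 27 − 4Q.
Monopoly sets MR = MC: 27 − 8Q = 1.5 + 0.5Q ⇒ Q = 3, P = 27 − 4·3 = 15.
CS = ½·(27 − 15)·3 = 18.
PS = P·Q − VC(Q) = 15·3 − (1.5·3 + ½·0.5·3²) = 38.25.
Share captured = PS/TS = 38.25/56.25 = 0.68.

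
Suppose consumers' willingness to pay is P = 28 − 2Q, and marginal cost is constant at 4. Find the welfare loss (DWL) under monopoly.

Competitive firms price at marginal cost: P = 4, giving Q = 12.
Monopoly sets MR = MC: 28 − 4Q = 4 ⇒ Q = 6, P = 28 − 2·6 = 16.
DWL is the triangle between Q = 6 and Q = 12: ½·(12 − 6)·(16 − 4) = 36.

DWL = 36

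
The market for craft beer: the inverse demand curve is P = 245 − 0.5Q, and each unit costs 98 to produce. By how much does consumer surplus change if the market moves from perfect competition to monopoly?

Perfect competition: P = MC = 98, so 245 − 0.5Q = 98 and Q = 294.
CS = ½·(245 − 98)·294 = 21609.
Monopoly sets MR = MC: 245 − Q = 98 ⇒ Q = 147, P = 245 − 0.5·147 = 171.5.
CS = ½·(245 − 171.5)·147 = 5402.25.
Change in consumer surplus: 5402.25 − 21609 = −16206.75.

Consumer surplus falls by 16206.75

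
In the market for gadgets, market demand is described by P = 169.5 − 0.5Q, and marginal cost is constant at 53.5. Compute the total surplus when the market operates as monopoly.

Monopoly sets MR = MC: 169.5 − Q = 53.5 ⇒ Q = 116, P = 169.5 − 0.5·116 = 111.5.
CS = ½·(169.5 − 111.5)·116 = 3364; PS = (111.5 − 53.5)·116 = 6728; TS = 10092.

TS = 10092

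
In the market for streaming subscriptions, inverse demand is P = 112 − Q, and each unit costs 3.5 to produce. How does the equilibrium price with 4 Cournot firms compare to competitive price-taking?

Cournot with 4 identical firms: the symmetric best-response condition is 112 − 5q = 3.5. Each firm produces q = 21.7, total output Q = 86.8, price P = 25.2.
Under competition P = MC = 3.5, so Q = (112 − 3.5)/1 = 108.5.

Cournot: P = 25.2; Competition: P = 3.5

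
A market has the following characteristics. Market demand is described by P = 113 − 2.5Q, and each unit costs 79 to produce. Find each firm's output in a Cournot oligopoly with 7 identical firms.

With 7 symmetric Cournot firms, each firm's FOC gives 113 − 20q = 79, so q = 1.7, Q = 7·1.7 = 11.9, and P = 83.25.

q_i = 1.7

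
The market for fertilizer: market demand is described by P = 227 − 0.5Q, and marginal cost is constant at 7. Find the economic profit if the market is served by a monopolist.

Monopoly sets MR = MC: 227 − Q = 7 ⇒ Q = 220, P = 227 − 0.5·220 = 117.
Profit = (117 − 7)·220 = 24200.

Profit = 24200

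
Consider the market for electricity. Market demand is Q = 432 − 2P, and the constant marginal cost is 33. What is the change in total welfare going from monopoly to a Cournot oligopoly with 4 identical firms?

Total welfare rises by 7032.69

Inverting demand: P = 216 − 0.5Q.
The monopolist equates marginal revenue to marginal cost: 216 − Q = 33, so Q = 183. From demand, P = 124.5.
CS = ½·(216 − 124.5)·183 = 8372.25; PS = (124.5 − 33)·183 = 16744.5; TS = 25116.75.
Cournot with 4 identical firms: the symmetric best-response condition is 216 − 2.5q = 33. Each firm produces q = 73.2, total output Q = 292.8, price P = 69.6.
CS = ½·(216 − 69.6)·292.8 = 21432.96; PS = (69.6 − 33)·292.8 = 10716.48; TS = 32149.44.
Change in total welfare: 32149.44 − 25116.75 = 7032.69.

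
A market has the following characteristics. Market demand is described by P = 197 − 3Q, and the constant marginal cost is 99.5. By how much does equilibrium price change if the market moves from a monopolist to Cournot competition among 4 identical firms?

Equilibrium price falls by 29.25

The monopolist equates marginal revenue to marginal cost: 197 − 6Q = 99.5, so Q = 16.25. From demand, P = 148.25.
In a 4-firm Cournot equilibrium, symmetry and the first-order condition give q = (197 − 99.5)/(15) = 6.5. So Q = 26 and P = 119.
Change in equilibrium price: 119 − 148.25 = −29.25.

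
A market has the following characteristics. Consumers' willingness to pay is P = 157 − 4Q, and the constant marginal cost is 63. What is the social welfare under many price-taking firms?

Under competition P = MC = 63, so Q = (157 − 63)/4 = 23.5.
CS = ½·(157 − 63)·23.5 = 1104.5; PS = (63 − 63)·23.5 = 0; TS = 1104.5.

TS = 1104.5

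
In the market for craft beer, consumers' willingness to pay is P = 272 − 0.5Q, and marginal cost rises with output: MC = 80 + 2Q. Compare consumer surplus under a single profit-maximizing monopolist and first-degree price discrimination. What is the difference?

Consumer surplus falls by 1024

Monopoly sets MR = MC: 272 − Q = 80 + 2Q ⇒ Q = 64, P = 272 − 0.5·64 = 240.
CS = ½·(272 − 240)·64 = 1024.
Under first-degree price discrimination the firm charges each unit its demand price and produces up to where P = MC, i.e. Q = 76.8. Consumer surplus is zero; producer surplus equals total surplus.
CS = 0.
Change in consumer surplus: 0 − 1024 = −1024.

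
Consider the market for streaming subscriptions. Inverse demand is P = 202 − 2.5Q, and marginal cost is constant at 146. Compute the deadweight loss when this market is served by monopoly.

Perfect competition: P = MC = 146, so 202 − 2.5Q = 146 and Q = 22.4.
A monopolist chooses Q where MR = MC. MR = 202 − 5Q; setting this equal to 146 gives Q = 11.2 and P = 174.
DWL is the triangle between Q = 11.2 and Q = 22.4: ½·(22.4 − 11.2)·(174 − 146) = 156.8.

DWL = 156.8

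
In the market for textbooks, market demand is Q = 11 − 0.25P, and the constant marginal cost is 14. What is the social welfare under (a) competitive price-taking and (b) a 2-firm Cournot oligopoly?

Competition: TS = 112.5; Cournot: TS = 100

Inverting demand: P = 44 − 4Q.
Under competition P = MC = 14, so Q = (44 − 14)/4 = 7.5.
CS = ½·(44 − 14)·7.5 = 112.5; PS = (14 − 14)·7.5 = 0; TS = 112.5.
In a 2-firm Cournot equilibrium, symmetry and the first-order condition give q = (44 − 14)/(12) = 2.5. So Q = 5 and P = 24.
CS = ½·(44 − 24)·5 = 50; PS = (24 − 14)·5 = 50; TS = 100.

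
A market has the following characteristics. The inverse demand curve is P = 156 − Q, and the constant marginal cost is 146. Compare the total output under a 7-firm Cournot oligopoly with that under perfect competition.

Cournot with 7 identical firms: the symmetric best-response condition is 156 − 8q = 146. Each firm produces q = 1.25, total output Q = 8.75, price P = 147.25.
Perfect competition: P = MC = 146, so 156 − Q = 146 and Q = 10.

Cournot: Q = 8.75; Competition: Q = 10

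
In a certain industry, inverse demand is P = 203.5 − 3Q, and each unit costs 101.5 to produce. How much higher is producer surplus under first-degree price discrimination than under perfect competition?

Perfect competition: P = MC = 101.5, so 203.5 − 3Q = 101.5 and Q = 34.
PS = (101.5 − 101.5)·34 = 0.
Under first-degree price discrimination the firm charges each unit its demand price and produces up to where P = MC, i.e. Q = 34. Consumer surplus is zero; producer surplus equals total surplus.
PS = ½·(203.5 − 101.5)·34 = 1734.
Change in producer surplus: 1734 − 0 = 1734.

Producer surplus rises by 1734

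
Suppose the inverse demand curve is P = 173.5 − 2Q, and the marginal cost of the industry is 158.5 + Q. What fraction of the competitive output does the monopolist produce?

Monopoly sets MR = MC: 173.5 − 4Q = 158.5 + Q ⇒ Q = 3, P = 173.5 − 2·3 = 167.5.
Under competition P = MC: 173.5 − 2Q = 158.5 + Q ⇒ Q = 5, P = 163.5.
Ratio Q_m/Q_c = 3/5 = 0.6.

Q_m/Q_c = 0.6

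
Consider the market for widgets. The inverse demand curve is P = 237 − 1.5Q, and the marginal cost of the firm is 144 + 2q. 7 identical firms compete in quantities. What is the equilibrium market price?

In a 7-firm Cournot equilibrium, symmetry and the first-order condition give q = (237 − 144)/(14) = 93/14. So Q = 46.5 and P = 167.25.

P = 167.25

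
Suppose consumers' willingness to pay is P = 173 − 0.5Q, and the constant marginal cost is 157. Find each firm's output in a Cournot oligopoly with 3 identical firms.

q_i = 8

In a 3-firm Cournot equilibrium, symmetry and the first-order condition give q = (173 − 157)/(2) = 8. So Q = 24 and P = 161.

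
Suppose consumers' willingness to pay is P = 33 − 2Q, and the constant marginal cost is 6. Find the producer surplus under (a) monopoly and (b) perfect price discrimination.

A monopolist chooses Q where MR = MC. MR = 33 − 4Q; setting this equal to 6 gives Q = 6.75 and P = 19.5.
PS = (19.5 − 6)·6.75 = 91.125.
With perfect price discrimination, output is the efficient level Q = 13.5 (where demand meets MC), but every buyer pays their willingness to pay: CS = 0 and PS = total surplus.
PS = ½·(33 − 6)·13.5 = 182.25.

Monopoly: PS = 91.125; Perfect PD: PS = 182.25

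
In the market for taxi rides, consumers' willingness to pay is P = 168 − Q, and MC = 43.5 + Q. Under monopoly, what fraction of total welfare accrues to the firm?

PS/TS = 0.75

A monopolist chooses Q where MR = MC. MR = 168 − 2Q; setting this equal to 43.5 + Q gives Q = 41.5 and P = 126.5.
CS = ½·(168 − 126.5)·41.5 = 861.125.
PS = P·Q − VC(Q) = 126.5·41.5 − (43.5·41.5 + ½·1·41.5²) = 2583.375.
Share captured = PS/TS = 2583.375/3444.5 = 0.75.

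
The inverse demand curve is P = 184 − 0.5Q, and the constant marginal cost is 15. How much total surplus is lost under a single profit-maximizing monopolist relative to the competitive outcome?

Under competition P = MC = 15, so Q = (184 − 15)/0.5 = 338.
A monopolist chooses Q where MR = MC. MR = 184 − Q; setting this equal to 15 gives Q = 169 and P = 99.5.
DWL is the triangle between Q = 169 and Q = 338: ½·(338 − 169)·(99.5 − 15) = 7140.25.

DWL = 7140.25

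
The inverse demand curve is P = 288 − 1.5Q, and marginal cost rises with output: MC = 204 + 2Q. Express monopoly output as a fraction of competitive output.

The monopolist equates marginal revenue to marginal cost: 288 − 3Q = 204 + 2Q, so Q = 16.8. From demand, P = 262.8.
Under competition P = MC: 288 − 1.5Q = 204 + 2Q ⇒ Q = 24, P = 252.
Ratio Q_m/Q_c = 16.8/24 = 0.7.

Q_m/Q_c = 0.7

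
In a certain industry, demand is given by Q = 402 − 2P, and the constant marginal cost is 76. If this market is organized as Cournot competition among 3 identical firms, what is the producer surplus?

Inverting demand: P = 201 − 0.5Q.
Cournot with 3 identical firms: the symmetric best-response condition is 201 − 2q = 76. Each firm produces q = 62.5, total output Q = 187.5, price P = 107.25.
PS = (107.25 − 76)·187.5 = 5859.375.

PS = 5859.375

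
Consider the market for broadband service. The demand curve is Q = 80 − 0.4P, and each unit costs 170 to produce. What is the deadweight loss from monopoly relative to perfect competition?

Inverting demand: P = 200 − 2.5Q.
Under competition P = MC = 170, so Q = (200 − 170)/2.5 = 12.
A monopolist chooses Q where MR = MC. MR = 200 − 5Q; setting this equal to 170 gives Q = 6 and P = 185.
DWL is the triangle between Q = 6 and Q = 12: ½·(12 − 6)·(185 − 170) = 45.

DWL = 45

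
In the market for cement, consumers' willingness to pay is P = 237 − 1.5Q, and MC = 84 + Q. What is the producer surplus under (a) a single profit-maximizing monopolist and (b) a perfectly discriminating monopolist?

Monopoly: PS = 2926.125; Perfect PD: PS = 4681.8

Monopoly sets MR = MC: 237 − 3Q = 84 + Q ⇒ Q = 38.25, P = 237 − 1.5·38.25 = 179.625.
PS = P·Q − VC(Q) = 179.625·38.25 − (84·38.25 + ½·1·38.25²) = 2926.125.
With perfect price discrimination, output is the efficient level Q = 61.2 (where demand meets MC), but every buyer pays their willingness to pay: CS = 0 and PS = total surplus.
PS = ½·(237 − 84)·61.2 = 4681.8.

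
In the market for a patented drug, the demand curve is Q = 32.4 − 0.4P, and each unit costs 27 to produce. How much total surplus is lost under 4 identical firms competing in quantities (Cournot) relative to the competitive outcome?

DWL = 23.328

Inverting demand: P = 81 − 2.5Q.
Perfect competition: P = MC = 27, so 81 − 2.5Q = 27 and Q = 21.6.
With 4 symmetric Cournot firms, each firm's FOC gives 81 − 12.5q = 27, so q = 4.32, Q = 4·4.32 = 17.28, and P = 37.8.
DWL is the triangle between Q = 17.28 and Q = 21.6: ½·(21.6 − 17.28)·(37.8 − 27) = 23.328.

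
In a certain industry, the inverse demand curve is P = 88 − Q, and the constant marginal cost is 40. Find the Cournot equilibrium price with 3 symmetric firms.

P = 52

In a 3-firm Cournot equilibrium, symmetry and the first-order condition give q = (88 − 40)/(4) = 12. So Q = 36 and P = 52.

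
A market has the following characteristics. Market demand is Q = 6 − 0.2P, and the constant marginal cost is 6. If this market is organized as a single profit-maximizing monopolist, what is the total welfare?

TS = 43.2

Inverting demand: P = 30 − 5Q.
A monopolist chooses Q where MR = MC. MR = 30 − 10Q; setting this equal to 6 gives Q = 2.4 and P = 18.
CS = ½·(30 − 18)·2.4 = 14.4; PS = (18 − 6)·2.4 = 28.8; TS = 43.2.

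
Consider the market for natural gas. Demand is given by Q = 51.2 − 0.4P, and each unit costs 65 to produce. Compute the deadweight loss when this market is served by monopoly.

Inverting demand: P = 128 − 2.5Q.
Perfect competition: P = MC = 65, so 128 − 2.5Q = 65 and Q = 25.2.
Monopoly sets MR = MC: 128 − 5Q = 65 ⇒ Q = 12.6, P = 128 − 2.5·12.6 = 96.5.
DWL is the triangle between Q = 12.6 and Q = 25.2: ½·(25.2 − 12.6)·(96.5 − 65) = 198.45.

DWL = 198.45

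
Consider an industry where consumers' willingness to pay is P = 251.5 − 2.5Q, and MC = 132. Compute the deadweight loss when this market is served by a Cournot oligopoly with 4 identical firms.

Under competition P = MC = 132, so Q = (251.5 − 132)/2.5 = 47.8.
In a 4-firm Cournot equilibrium, symmetry and the first-order condition give q = (251.5 − 132)/(12.5) = 9.56. So Q = 38.24 and P = 155.9.
DWL is the triangle between Q = 38.24 and Q = 47.8: ½·(47.8 − 38.24)·(155.9 − 132) = 114.242.

DWL = 114.242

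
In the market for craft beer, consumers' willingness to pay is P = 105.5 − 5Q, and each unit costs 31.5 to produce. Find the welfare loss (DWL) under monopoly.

Perfect competition: P = MC = 31.5, so 105.5 − 5Q = 31.5 and Q = 14.8.
A monopolist chooses Q where MR = MC. MR = 105.5 − 10Q; setting this equal to 31.5 gives Q = 7.4 and P = 68.5.
DWL is the triangle between Q = 7.4 and Q = 14.8: ½·(14.8 − 7.4)·(68.5 − 31.5) = 136.9.

DWL = 136.9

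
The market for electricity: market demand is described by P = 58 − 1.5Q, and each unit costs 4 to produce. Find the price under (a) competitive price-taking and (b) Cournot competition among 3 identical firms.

Competition: P = 4; Cournot: P = 17.5

Competitive firms price at marginal cost: P = 4, giving Q = 36.
With 3 symmetric Cournot firms, each firm's FOC gives 58 − 6q = 4, so q = 9, Q = 3·9 = 27, and P = 17.5.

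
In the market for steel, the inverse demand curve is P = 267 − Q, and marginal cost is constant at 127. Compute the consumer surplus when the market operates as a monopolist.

A monopolist chooses Q where MR = MC. MR = 267 − 2Q; setting this equal to 127 gives Q = 70 and P = 197.
CS = ½·(267 − 197)·70 = 2450.

CS = 2450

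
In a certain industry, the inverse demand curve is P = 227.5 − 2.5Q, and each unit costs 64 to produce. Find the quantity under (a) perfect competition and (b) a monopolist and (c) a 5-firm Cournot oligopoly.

Competition: Q = 65.4; Monopoly: Q = 32.7; Cournot: Q = 54.5

Perfect competition: P = MC = 64, so 227.5 − 2.5Q = 64 and Q = 65.4.
A monopolist chooses Q where MR = MC. MR = 227.5 − 5Q; setting this equal to 64 gives Q = 32.7 and P = 145.75.
In a 5-firm Cournot equilibrium, symmetry and the first-order condition give q = (227.5 − 64)/(15) = 10.9. So Q = 54.5 and P = 91.25.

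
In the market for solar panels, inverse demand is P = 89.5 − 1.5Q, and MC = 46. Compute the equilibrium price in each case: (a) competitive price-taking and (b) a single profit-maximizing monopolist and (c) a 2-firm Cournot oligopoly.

Competition: P = 46; Monopoly: P = 67.75; Cournot: P = 60.5

Under competition P = MC = 46, so Q = (89.5 − 46)/1.5 = 29.
The monopolist equates marginal revenue to marginal cost: 89.5 − 3Q = 46, so Q = 14.5. From demand, P = 67.75.
With 2 symmetric Cournot firms, each firm's FOC gives 89.5 − 4.5q = 46, so q = 29/3, Q = 2·29/3 = 58/3, and P = 60.5.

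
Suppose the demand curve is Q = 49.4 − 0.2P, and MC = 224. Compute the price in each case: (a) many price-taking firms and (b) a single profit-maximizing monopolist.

Inverting demand: P = 247 − 5Q.
Under competition P = MC = 224, so Q = (247 − 224)/5 = 4.6.
A monopolist chooses Q where MR = MC. MR = 247 − 10Q; setting this equal to 224 gives Q = 2.3 and P = 235.5.

Competition: P = 224; Monopoly: P = 235.5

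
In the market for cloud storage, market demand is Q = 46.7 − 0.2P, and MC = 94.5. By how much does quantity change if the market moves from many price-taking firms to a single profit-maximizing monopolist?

Q falls by 13.9

Inverting demand: P = 233.5 − 5Q.
Under competition P = MC = 94.5, so Q = (233.5 − 94.5)/5 = 27.8.
The monopolist equates marginal revenue to marginal cost: 233.5 − 10Q = 94.5, so Q = 13.9. From demand, P = 164.
Change in quantity: 13.9 − 27.8 = −13.9.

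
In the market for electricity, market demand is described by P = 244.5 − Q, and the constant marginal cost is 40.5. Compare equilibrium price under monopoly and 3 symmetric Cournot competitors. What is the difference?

Equilibrium price falls by 51

Monopoly sets MR = MC: 244.5 − 2Q = 40.5 ⇒ Q = 102, P = 244.5 − 102 = 142.5.
With 3 symmetric Cournot firms, each firm's FOC gives 244.5 − 4q = 40.5, so q = 51, Q = 3·51 = 153, and P = 91.5.
Change in equilibrium price: 91.5 − 142.5 = −51.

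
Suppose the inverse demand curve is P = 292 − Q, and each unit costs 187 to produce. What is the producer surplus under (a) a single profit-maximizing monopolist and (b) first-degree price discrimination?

A monopolist chooses Q where MR = MC. MR = 292 − 2Q; setting this equal to 187 gives Q = 52.5 and P = 239.5.
PS = (239.5 − 187)·52.5 = 2756.25.
A perfectly discriminating monopolist sells every unit with P(Q) ≥ MC(Q), so output equals the competitive quantity Q = 105. Each buyer pays their reservation price, so CS = 0 and the firm captures all surplus.
PS = ½·(292 − 187)·105 = 5512.5.

Monopoly: PS = 2756.25; Perfect PD: PS = 5512.5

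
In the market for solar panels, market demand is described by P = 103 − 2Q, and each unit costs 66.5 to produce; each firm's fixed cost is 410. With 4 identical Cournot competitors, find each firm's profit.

With 4 symmetric Cournot firms, each firm's FOC gives 103 − 10q = 66.5, so q = 3.65, Q = 4·3.65 = 14.6, and P = 73.8.
Each firm's profit = (73.8 − 66.5)·3.65 − 410 = −383.355.

π_i = −383.355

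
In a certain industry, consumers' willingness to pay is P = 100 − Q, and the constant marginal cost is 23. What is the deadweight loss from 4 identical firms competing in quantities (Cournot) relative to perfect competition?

Perfect competition: P = MC = 23, so 100 − Q = 23 and Q = 77.
Cournot with 4 identical firms: the symmetric best-response condition is 100 − 5q = 23. Each firm produces q = 15.4, total output Q = 61.6, price P = 38.4.
DWL is the triangle between Q = 61.6 and Q = 77: ½·(77 − 61.6)·(38.4 − 23) = 118.58.

DWL = 118.58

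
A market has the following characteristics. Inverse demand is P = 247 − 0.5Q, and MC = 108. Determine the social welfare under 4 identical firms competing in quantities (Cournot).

TS = 18548.16

Cournot with 4 identical firms: the symmetric best-response condition is 247 − 2.5q = 108. Each firm produces q = 55.6, total output Q = 222.4, price P = 135.8.
CS = ½·(247 − 135.8)·222.4 = 12365.44; PS = (135.8 − 108)·222.4 = 6182.72; TS = 18548.16.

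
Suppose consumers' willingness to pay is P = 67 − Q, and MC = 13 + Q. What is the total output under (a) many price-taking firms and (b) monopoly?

Under competition P = MC: 67 − Q = 13 + Q ⇒ Q = 27, P = 40.
The monopolist equates marginal revenue to marginal cost: 67 − 2Q = 13 + Q, so Q = 18. From demand, P = 49.

Competition: Q = 27; Monopoly: Q = 18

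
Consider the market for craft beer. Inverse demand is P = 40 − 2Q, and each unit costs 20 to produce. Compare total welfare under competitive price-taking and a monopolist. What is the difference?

Total welfare falls by 25

Competitive firms price at marginal cost: P = 20, giving Q = 10.
CS = ½·(40 − 20)·10 = 100; PS = (20 − 20)·10 = 0; TS = 100.
A monopolist chooses Q where MR = MC. MR = 40 − 4Q; setting this equal to 20 gives Q = 5 and P = 30.
CS = ½·(40 − 30)·5 = 25; PS = (30 − 20)·5 = 50; TS = 75.
Change in total welfare: 75 − 100 = −25.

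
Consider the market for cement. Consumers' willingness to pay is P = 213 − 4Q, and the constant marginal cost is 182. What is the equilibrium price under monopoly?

The monopolist equates marginal revenue to marginal cost: 213 − 8Q = 182, so Q = 3.875. From demand, P = 197.5.

P = 197.5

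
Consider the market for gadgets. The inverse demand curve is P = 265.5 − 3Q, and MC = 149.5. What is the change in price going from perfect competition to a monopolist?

Competitive firms price at marginal cost: P = 149.5, giving Q = 116/3.
A monopolist chooses Q where MR = MC. MR = 265.5 − 6Q; setting this equal to 149.5 gives Q = 58/3 and P = 207.5.
Change in price: 207.5 − 149.5 = 58.

P rises by 58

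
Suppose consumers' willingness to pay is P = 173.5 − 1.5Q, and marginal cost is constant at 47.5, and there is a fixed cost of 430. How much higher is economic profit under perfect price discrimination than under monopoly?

Economic profit rises by 2646

Monopoly sets MR = MC: 173.5 − 3Q = 47.5 ⇒ Q = 42, P = 173.5 − 1.5·42 = 110.5.
Profit = (110.5 − 47.5)·42 − 430 = 2216.
A perfectly discriminating monopolist sells every unit with P(Q) ≥ MC(Q), so output equals the competitive quantity Q = 84. Each buyer pays their reservation price, so CS = 0 and the firm captures all surplus.
PS equals the full surplus area, 5292. Profit = 5292 − 430 = 4862.
Change in economic profit: 4862 − 2216 = 2646.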